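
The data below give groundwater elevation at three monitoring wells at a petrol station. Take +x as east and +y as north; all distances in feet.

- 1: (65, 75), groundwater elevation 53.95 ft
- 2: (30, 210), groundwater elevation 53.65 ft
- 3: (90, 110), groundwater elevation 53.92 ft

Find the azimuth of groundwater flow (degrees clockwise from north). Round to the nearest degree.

323°

Taking 1 as reference: 2−1 = (-35, 135, -0.30); 3−1 = (25, 35, -0.03).
Determinant of the coordinate differences = (-35)·35 − 25·135 = -4600.
∂h/∂x = [(-0.30)·35 − (-0.03)·135] / -4600 = +0.001402
∂h/∂y = [(-35)·(-0.03) − 25·(-0.30)] / -4600 = -0.001859
Flow direction (−∇h) has components (-0.001402 E, +0.001859 N).
Azimuth = atan2(E, N) = atan2(-0.001402, +0.001859) = 323.0° ≈ 323°.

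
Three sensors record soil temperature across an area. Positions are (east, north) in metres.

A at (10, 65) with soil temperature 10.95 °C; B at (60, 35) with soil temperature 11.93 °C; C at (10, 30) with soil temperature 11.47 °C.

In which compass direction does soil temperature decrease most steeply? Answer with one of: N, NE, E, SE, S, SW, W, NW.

NW

Three-point gradient (reference A): Δ to B = (50, -30, +0.98), Δ to C = (0, -35, +0.52).
∂T/∂x = +0.01069, ∂T/∂y = -0.01486 (det = -1750).
Steepest decrease is along −∇f = (-0.01069 E, +0.01486 N) → northwest.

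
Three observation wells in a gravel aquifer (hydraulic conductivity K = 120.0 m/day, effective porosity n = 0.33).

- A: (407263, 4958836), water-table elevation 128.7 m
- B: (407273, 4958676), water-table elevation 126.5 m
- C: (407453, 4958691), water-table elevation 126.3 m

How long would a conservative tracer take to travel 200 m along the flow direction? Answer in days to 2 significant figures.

40 days

Taking A as reference: B−A = (10, -160, -2.2); C−A = (190, -145, -2.4).
Determinant of the coordinate differences = 10·(-145) − 190·(-160) = 28950.
∂h/∂x = [(-2.2)·(-145) − (-2.4)·(-160)] / 28950 = -0.002245
∂h/∂y = [10·(-2.4) − 190·(-2.2)] / 28950 = +0.01361
|∇h| = √(-0.002245² + 0.01361²) = 0.01379
Seepage velocity v = K·i/n = 120.0 × 0.01379 / 0.33 = 5.015 m/day.
t = 200 / 5.015 = 39.88 days.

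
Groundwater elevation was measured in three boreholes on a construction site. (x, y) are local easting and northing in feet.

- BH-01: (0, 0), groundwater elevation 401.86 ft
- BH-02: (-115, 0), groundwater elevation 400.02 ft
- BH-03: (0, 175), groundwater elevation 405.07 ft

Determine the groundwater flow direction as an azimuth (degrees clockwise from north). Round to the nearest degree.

221°

∂h/∂x = (400.02 − 401.86) / (-115 − 0) = +0.01600
∂h/∂y = (405.07 − 401.86) / (175 − 0) = +0.01834
Flow direction (−∇h) has components (-0.01600 E, -0.01834 N).
Azimuth = atan2(E, N) = atan2(-0.01600, -0.01834) = 221.1° ≈ 221°.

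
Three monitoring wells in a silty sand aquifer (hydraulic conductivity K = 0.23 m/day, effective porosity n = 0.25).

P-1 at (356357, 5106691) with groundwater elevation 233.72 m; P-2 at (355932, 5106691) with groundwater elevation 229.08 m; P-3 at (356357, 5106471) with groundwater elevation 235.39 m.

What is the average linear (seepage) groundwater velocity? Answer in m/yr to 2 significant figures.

∂h/∂x = (229.08 − 233.72) / (355932 − 356357) = +0.01092
∂h/∂y = (235.39 − 233.72) / (5106471 − 5106691) = -0.007591
|∇h| = √(0.01092² + -0.007591²) = 0.0133
Seepage velocity v = K·i/n = 0.23 × 0.0133 / 0.25 = 0.01224 m/day = 4.471 m/yr.

4.5 m/yr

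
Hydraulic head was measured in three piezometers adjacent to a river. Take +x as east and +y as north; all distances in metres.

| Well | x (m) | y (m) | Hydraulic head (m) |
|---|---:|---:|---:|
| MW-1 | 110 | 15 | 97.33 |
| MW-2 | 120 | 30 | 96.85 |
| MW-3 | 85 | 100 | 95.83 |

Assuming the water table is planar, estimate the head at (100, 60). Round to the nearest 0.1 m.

With h = a·x + b·y + c and MW-1 as origin, the differences give:
  10·a + 15·b = -0.48
  (-25)·a + 85·b = -1.50
Eliminate b (×85 and ×15, subtract): 1225·a = -18.300 → a = ∂h/∂x = -0.01494
Back-substitute: b = ∂h/∂y = -0.02204.
h(100, 60) = 97.33 + (-0.01494)·(-10) + (-0.02204)·(45) = 97.33 +0.149 -0.992 = 96.488 m.

96.5 m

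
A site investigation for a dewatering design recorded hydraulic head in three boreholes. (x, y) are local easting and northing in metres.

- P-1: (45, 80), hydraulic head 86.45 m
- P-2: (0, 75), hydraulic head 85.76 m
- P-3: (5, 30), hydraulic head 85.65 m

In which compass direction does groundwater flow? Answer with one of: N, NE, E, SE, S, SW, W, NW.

Differences from P-1: to P-2 (Δx, Δy, Δh) = (-45, -5, -0.69); to P-3 = (-40, -50, -0.80).
Determinant of the coordinate differences = (-45)·(-50) − (-40)·(-5) = 2050.
∂h/∂x = [(-0.69)·(-50) − (-0.80)·(-5)] / 2050 = +0.01488
∂h/∂y = [(-45)·(-0.80) − (-40)·(-0.69)] / 2050 = +0.004098
Flow = −∇h = (-0.01488 east, -0.004098 north), which points west.

W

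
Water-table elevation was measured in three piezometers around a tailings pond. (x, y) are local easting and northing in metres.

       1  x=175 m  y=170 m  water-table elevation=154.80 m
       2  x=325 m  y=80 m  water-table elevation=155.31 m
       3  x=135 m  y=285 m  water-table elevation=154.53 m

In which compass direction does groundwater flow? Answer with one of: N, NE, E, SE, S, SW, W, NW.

NW

Three-point gradient (reference 1): Δ to 2 = (150, -90, +0.51), Δ to 3 = (-40, 115, -0.27).
∂h/∂x = +0.002516, ∂h/∂y = -0.001473 (det = 13650).
Flow = −∇h = (-0.002516 east, +0.001473 north), which points northwest.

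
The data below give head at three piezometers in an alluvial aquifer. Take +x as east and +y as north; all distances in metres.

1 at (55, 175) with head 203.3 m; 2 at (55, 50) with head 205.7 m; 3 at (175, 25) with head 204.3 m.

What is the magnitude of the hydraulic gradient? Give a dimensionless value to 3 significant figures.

With h = a·x + b·y + c and 1 as origin, the differences give:
  0·a + (-125)·b = +2.4
  120·a + (-150)·b = +1.0
Eliminate b (×(-150) and ×(-125), subtract): 15000·a = -235.00 → a = ∂h/∂x = -0.01567
Back-substitute: b = ∂h/∂y = -0.01920.
|∇h| = √(-0.01567² + -0.01920²) = 0.02478

0.0248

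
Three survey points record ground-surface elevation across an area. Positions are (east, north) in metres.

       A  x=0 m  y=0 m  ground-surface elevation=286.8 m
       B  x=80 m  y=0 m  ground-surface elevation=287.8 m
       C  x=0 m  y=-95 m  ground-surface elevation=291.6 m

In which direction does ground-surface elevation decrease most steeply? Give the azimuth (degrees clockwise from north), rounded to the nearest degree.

346°

∂z/∂x = (287.8 − 286.8) / (80 − 0) = +0.01250
∂z/∂y = (291.6 − 286.8) / (-95 − 0) = -0.05053
Steepest decrease is along −∇f: components (-0.01250 E, +0.05053 N).
Azimuth = atan2(-0.01250, +0.05053) = 346.1° ≈ 346°.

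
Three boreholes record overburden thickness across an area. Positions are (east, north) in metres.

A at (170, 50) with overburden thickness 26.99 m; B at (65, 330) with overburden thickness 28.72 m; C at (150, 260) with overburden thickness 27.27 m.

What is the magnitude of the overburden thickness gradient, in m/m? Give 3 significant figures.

0.0173 m/m

Taking A as reference: B−A = (-105, 280, +1.73); C−A = (-20, 210, +0.28).
Solve a·Δx + b·Δy = Δd: det = (-105)·210 − (-20)·280 = -16450.
∂d/∂x = [(+1.73)·210 − (+0.28)·280] / -16450 = -0.01732
∂d/∂y = [(-105)·(+0.28) − (-20)·(+1.73)] / -16450 = -0.0003161
|∇f| = √(-0.01732² + -0.0003161²) = 0.01732 m/m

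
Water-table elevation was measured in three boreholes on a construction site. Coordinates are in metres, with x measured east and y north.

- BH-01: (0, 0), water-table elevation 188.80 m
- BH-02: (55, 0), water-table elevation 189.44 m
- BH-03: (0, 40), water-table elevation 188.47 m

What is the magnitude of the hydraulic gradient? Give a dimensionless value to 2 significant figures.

0.014

∂h/∂x = (189.44 − 188.80) / (55 − 0) = +0.01164
∂h/∂y = (188.47 − 188.80) / (40 − 0) = -0.008250
|∇h| = √(0.01164² + -0.008250²) = 0.01427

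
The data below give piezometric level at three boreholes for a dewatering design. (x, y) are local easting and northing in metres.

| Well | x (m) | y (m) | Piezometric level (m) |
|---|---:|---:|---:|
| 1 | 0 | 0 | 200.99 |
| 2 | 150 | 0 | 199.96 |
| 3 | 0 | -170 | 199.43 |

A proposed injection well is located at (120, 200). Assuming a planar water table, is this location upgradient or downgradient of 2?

∂h/∂x = (199.96 − 200.99) / (150 − 0) = -0.006867
∂h/∂y = (199.43 − 200.99) / (-170 − 0) = +0.009176
Head at (120, 200) = 200.99 + (-0.006867)·(120) + (+0.009176)·(200) = 202.00 m.
That is higher than the 199.96 m at 2, so the point is upgradient.

upgradient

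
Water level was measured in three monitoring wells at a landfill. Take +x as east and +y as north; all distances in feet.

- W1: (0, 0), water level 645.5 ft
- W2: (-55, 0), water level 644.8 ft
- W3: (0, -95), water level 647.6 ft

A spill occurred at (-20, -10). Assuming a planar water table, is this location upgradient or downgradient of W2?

∂h/∂x = (644.8 − 645.5) / (-55 − 0) = +0.01273
∂h/∂y = (647.6 − 645.5) / (-95 − 0) = -0.02211
Head at (-20, -10) = 645.5 + (+0.01273)·(-20) + (-0.02211)·(-10) = 645.47 ft.
That is higher than the 644.8 ft at W2, so the point is upgradient.

upgradient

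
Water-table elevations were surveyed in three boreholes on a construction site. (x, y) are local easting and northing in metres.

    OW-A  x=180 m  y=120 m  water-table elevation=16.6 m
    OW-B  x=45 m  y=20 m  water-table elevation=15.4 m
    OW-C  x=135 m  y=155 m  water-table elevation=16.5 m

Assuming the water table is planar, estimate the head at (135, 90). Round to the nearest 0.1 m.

Taking OW-A as reference: OW-B−OW-A = (-135, -100, -1.2); OW-C−OW-A = (-45, 35, -0.1).
Solve a·Δx + b·Δy = Δh: det = (-135)·35 − (-45)·(-100) = -9225.
∂h/∂x = [(-1.2)·35 − (-0.1)·(-100)] / -9225 = +0.005637
∂h/∂y = [(-135)·(-0.1) − (-45)·(-1.2)] / -9225 = +0.004390
h(135, 90) = 16.6 + (+0.005637)·(-45) + (+0.004390)·(-30) = 16.6 -0.254 -0.132 = 16.215 m.

16.2 m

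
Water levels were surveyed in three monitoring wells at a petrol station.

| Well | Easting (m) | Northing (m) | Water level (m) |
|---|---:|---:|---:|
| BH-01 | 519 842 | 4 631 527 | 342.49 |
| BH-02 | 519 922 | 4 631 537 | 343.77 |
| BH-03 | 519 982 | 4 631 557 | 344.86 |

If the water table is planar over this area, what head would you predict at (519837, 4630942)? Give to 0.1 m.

336.3 m

Differences from BH-01: to BH-02 (Δx, Δy, Δh) = (80, 10, +1.28); to BH-03 = (140, 30, +2.37).
Solve a·Δx + b·Δy = Δh: det = 80·30 − 140·10 = 1000.
∂h/∂x = [(+1.28)·30 − (+2.37)·10] / 1000 = +0.01470
∂h/∂y = [80·(+2.37) − 140·(+1.28)] / 1000 = +0.01040
h(519837, 4630942) = 342.49 + (+0.01470)·(-5) + (+0.01040)·(-585) = 342.49 -0.073 -6.084 = 336.332 m.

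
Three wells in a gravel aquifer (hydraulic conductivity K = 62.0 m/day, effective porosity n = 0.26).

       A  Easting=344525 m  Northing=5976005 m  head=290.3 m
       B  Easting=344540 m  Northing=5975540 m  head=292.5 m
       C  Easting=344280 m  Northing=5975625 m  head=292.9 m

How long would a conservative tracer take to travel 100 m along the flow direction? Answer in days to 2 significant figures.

73 days

Three-point gradient (reference A): Δ to B = (15, -465, +2.2), Δ to C = (-245, -380, +2.6).
∂h/∂x = -0.003118, ∂h/∂y = -0.004832 (det = -119625).
|∇h| = √(-0.003118² + -0.004832²) = 0.005751
Seepage velocity v = K·i/n = 62.0 × 0.005751 / 0.26 = 1.371 m/day.
t = 100 / 1.371 = 72.94 days.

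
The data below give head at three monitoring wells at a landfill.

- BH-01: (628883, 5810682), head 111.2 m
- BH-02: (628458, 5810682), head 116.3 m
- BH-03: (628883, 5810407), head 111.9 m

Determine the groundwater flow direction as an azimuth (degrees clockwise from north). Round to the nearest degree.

078°

∂h/∂x = (116.3 − 111.2) / (628458 − 628883) = -0.01200
∂h/∂y = (111.9 − 111.2) / (5810407 − 5810682) = -0.002545
Flow direction (−∇h) has components (+0.01200 E, +0.002545 N).
Azimuth = atan2(E, N) = atan2(+0.01200, +0.002545) = 78.0° ≈ 078°.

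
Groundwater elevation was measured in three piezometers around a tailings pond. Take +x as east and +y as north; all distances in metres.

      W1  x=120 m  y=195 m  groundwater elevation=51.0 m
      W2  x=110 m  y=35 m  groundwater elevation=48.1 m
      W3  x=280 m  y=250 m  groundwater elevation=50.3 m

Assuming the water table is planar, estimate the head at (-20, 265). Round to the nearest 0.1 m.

53.8 m

With h = a·x + b·y + c and W1 as origin, the differences give:
  (-10)·a + (-160)·b = -2.9
  160·a + 55·b = -0.7
Eliminate b (×55 and ×(-160), subtract): 25050·a = -271.50 → a = ∂h/∂x = -0.01084
Back-substitute: b = ∂h/∂y = +0.01880.
h(-20, 265) = 51.0 + (-0.01084)·(-140) + (+0.01880)·(70) = 51.0 +1.517 +1.316 = 53.834 m.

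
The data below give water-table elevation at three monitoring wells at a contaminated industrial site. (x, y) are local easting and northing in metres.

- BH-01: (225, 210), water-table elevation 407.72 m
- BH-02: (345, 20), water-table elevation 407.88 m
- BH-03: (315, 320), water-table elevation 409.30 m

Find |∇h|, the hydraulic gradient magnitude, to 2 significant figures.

Three-point gradient (reference BH-01): Δ to BH-02 = (120, -190, +0.16), Δ to BH-03 = (90, 110, +1.58).
∂h/∂x = +0.01049, ∂h/∂y = +0.005782 (det = 30300).
|∇h| = √(0.01049² + 0.005782²) = 0.01198

0.012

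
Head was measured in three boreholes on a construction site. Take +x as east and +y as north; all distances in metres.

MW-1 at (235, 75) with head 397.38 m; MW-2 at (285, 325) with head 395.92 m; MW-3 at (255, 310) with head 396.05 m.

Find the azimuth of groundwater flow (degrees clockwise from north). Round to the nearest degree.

016°

With h = a·x + b·y + c and MW-1 as origin, the differences give:
  50·a + 250·b = -1.46
  20·a + 235·b = -1.33
Eliminate b (×235 and ×250, subtract): 6750·a = -10.600 → a = ∂h/∂x = -0.001570
Back-substitute: b = ∂h/∂y = -0.005526.
Flow direction (−∇h) has components (+0.001570 E, +0.005526 N).
Azimuth = atan2(E, N) = atan2(+0.001570, +0.005526) = 15.9° ≈ 016°.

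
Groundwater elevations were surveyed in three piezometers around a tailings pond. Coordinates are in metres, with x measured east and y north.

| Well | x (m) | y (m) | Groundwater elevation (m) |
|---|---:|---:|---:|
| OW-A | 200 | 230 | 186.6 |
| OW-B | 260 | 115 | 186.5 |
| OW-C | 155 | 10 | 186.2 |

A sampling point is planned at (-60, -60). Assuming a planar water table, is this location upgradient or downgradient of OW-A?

Taking OW-A as reference: OW-B−OW-A = (60, -115, -0.1); OW-C−OW-A = (-45, -220, -0.4).
Determinant of the coordinate differences = 60·(-220) − (-45)·(-115) = -18375.
∂h/∂x = [(-0.1)·(-220) − (-0.4)·(-115)] / -18375 = +0.001306
∂h/∂y = [60·(-0.4) − (-45)·(-0.1)] / -18375 = +0.001551
Head at (-60, -60) = 186.6 + (+0.001306)·(-260) + (+0.001551)·(-290) = 185.81 m.
That is lower than the 186.6 m at OW-A, so the point is downgradient.

downgradient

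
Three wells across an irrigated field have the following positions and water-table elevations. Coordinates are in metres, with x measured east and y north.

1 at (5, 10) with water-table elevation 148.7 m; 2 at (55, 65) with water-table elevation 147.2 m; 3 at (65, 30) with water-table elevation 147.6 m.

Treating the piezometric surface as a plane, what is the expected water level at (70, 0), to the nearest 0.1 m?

148.0 m

With h = a·x + b·y + c and 1 as origin, the differences give:
  50·a + 55·b = -1.5
  60·a + 20·b = -1.1
Eliminate b (×20 and ×55, subtract): -2300·a = 30.50 → a = ∂h/∂x = -0.01326
Back-substitute: b = ∂h/∂y = -0.01522.
h(70, 0) = 148.7 + (-0.01326)·(65) + (-0.01522)·(-10) = 148.7 -0.862 +0.152 = 147.990 m.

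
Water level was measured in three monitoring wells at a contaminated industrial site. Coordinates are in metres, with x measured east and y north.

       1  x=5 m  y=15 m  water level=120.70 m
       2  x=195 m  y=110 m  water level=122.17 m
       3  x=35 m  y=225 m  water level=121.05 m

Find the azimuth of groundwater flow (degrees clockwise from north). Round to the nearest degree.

Three-point gradient (reference 1): Δ to 2 = (190, 95, +1.47), Δ to 3 = (30, 210, +0.35).
∂h/∂x = +0.007435, ∂h/∂y = +0.0006046 (det = 37050).
Flow direction (−∇h) has components (-0.007435 E, -0.0006046 N).
Azimuth = atan2(E, N) = atan2(-0.007435, -0.0006046) = 265.4° ≈ 265°.

265°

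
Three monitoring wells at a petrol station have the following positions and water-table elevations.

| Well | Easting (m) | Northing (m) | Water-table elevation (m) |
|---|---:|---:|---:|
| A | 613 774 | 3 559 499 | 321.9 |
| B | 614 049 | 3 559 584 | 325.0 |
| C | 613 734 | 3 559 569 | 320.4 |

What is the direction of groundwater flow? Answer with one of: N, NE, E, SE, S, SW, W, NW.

NW

Differences from A: to B (Δx, Δy, Δh) = (275, 85, +3.1); to C = (-40, 70, -1.5).
Determinant of the coordinate differences = 275·70 − (-40)·85 = 22650.
∂h/∂x = [(+3.1)·70 − (-1.5)·85] / 22650 = +0.01521
∂h/∂y = [275·(-1.5) − (-40)·(+3.1)] / 22650 = -0.01274
Flow = −∇h = (-0.01521 east, +0.01274 north), which points northwest.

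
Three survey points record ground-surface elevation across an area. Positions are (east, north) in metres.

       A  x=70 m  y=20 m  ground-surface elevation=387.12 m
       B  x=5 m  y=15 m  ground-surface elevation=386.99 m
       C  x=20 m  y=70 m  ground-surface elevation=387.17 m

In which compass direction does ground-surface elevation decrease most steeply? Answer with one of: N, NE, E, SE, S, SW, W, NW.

Taking A as reference: B−A = (-65, -5, -0.13); C−A = (-50, 50, +0.05).
Solve a·Δx + b·Δy = Δz: det = (-65)·50 − (-50)·(-5) = -3500.
∂z/∂x = [(-0.13)·50 − (+0.05)·(-5)] / -3500 = +0.001786
∂z/∂y = [(-65)·(+0.05) − (-50)·(-0.13)] / -3500 = +0.002786
Steepest decrease is along −∇f = (-0.001786 E, -0.002786 N) → southwest.

SW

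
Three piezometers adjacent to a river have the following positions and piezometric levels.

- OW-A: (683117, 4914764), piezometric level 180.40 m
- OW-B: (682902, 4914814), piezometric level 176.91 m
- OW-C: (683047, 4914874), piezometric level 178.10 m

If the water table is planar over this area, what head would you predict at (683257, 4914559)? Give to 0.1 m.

With h = a·x + b·y + c and OW-A as origin, the differences give:
  (-215)·a + 50·b = -3.49
  (-70)·a + 110·b = -2.30
Eliminate b (×110 and ×50, subtract): -20150·a = -268.900 → a = ∂h/∂x = +0.01334
Back-substitute: b = ∂h/∂y = -0.01242.
h(683257, 4914559) = 180.40 + (+0.01334)·(140) + (-0.01242)·(-205) = 180.40 +1.868 +2.545 = 184.814 m.

184.8 m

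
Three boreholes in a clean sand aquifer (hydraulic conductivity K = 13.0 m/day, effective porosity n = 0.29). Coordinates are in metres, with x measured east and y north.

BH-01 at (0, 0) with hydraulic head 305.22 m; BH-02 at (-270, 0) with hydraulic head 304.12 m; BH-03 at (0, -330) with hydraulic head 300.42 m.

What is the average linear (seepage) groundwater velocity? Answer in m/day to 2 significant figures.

0.68 m/day

∂h/∂x = (304.12 − 305.22) / (-270 − 0) = +0.004074
∂h/∂y = (300.42 − 305.22) / (-330 − 0) = +0.01455
|∇h| = √(0.004074² + 0.01455²) = 0.01511
Seepage velocity v = K·i/n = 13.0 × 0.01511 / 0.29 = 0.6773 m/day.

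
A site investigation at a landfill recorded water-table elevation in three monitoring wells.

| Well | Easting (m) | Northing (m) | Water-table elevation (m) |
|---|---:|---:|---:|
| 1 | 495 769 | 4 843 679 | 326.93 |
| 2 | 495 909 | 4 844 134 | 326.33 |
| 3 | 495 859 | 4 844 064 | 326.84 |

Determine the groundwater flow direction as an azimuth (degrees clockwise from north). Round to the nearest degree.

Differences from 1: to 2 (Δx, Δy, Δh) = (140, 455, -0.60); to 3 = (90, 385, -0.09).
Determinant of the coordinate differences = 140·385 − 90·455 = 12950.
∂h/∂x = [(-0.60)·385 − (-0.09)·455] / 12950 = -0.01468
∂h/∂y = [140·(-0.09) − 90·(-0.60)] / 12950 = +0.003197
Flow direction (−∇h) has components (+0.01468 E, -0.003197 N).
Azimuth = atan2(E, N) = atan2(+0.01468, -0.003197) = 102.3° ≈ 102°.

102°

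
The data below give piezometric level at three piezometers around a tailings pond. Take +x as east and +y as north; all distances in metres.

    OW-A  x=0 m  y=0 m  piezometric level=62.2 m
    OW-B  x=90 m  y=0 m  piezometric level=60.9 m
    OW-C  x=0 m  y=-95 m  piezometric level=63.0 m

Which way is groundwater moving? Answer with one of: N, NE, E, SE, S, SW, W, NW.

NE

∂h/∂x = (60.9 − 62.2) / (90 − 0) = -0.01444
∂h/∂y = (63.0 − 62.2) / (-95 − 0) = -0.008421
Flow = −∇h = (+0.01444 east, +0.008421 north), which points northeast.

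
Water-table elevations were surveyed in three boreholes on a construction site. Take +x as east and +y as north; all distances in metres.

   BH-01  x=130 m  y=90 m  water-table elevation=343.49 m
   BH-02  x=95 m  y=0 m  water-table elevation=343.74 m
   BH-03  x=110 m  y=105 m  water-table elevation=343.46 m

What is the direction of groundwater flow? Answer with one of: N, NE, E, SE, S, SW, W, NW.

N

With h = a·x + b·y + c and BH-01 as origin, the differences give:
  (-35)·a + (-90)·b = +0.25
  (-20)·a + 15·b = -0.03
Eliminate b (×15 and ×(-90), subtract): -2325·a = 1.050 → a = ∂h/∂x = -0.0004516
Back-substitute: b = ∂h/∂y = -0.002602.
Flow = −∇h = (+0.0004516 east, +0.002602 north), which points north.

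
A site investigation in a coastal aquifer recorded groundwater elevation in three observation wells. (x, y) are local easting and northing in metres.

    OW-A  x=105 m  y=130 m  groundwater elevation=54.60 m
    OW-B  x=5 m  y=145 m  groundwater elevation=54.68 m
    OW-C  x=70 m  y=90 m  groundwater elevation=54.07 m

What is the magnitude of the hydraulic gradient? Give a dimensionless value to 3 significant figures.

Differences from OW-A: to OW-B (Δx, Δy, Δh) = (-100, 15, +0.08); to OW-C = (-35, -40, -0.53).
Determinant of the coordinate differences = (-100)·(-40) − (-35)·15 = 4525.
∂h/∂x = [(+0.08)·(-40) − (-0.53)·15] / 4525 = +0.001050
∂h/∂y = [(-100)·(-0.53) − (-35)·(+0.08)] / 4525 = +0.01233
|∇h| = √(0.001050² + 0.01233²) = 0.01237

0.0124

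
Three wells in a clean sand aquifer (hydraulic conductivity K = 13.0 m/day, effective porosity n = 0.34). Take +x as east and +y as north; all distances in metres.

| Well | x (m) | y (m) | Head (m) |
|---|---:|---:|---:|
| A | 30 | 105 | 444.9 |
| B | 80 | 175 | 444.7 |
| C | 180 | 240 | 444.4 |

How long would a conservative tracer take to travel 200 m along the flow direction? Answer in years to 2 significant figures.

5.7 years

Three-point gradient (reference A): Δ to B = (50, 70, -0.2), Δ to C = (150, 135, -0.5).
∂h/∂x = -0.002133, ∂h/∂y = -0.001333 (det = -3750).
|∇h| = √(-0.002133² + -0.001333²) = 0.002515
Seepage velocity v = K·i/n = 13.0 × 0.002515 / 0.34 = 0.09616 m/day.
t = 200 / 0.09616 = 2080 days = 5.69 years.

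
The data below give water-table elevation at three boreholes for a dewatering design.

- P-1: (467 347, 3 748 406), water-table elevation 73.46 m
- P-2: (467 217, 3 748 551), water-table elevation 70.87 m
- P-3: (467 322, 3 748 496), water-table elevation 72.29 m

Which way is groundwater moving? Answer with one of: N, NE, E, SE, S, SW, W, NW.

NW

Three-point gradient (reference P-1): Δ to P-2 = (-130, 145, -2.59), Δ to P-3 = (-25, 90, -1.17).
∂h/∂x = +0.007858, ∂h/∂y = -0.01082 (det = -8075).
Flow = −∇h = (-0.007858 east, +0.01082 north), which points northwest.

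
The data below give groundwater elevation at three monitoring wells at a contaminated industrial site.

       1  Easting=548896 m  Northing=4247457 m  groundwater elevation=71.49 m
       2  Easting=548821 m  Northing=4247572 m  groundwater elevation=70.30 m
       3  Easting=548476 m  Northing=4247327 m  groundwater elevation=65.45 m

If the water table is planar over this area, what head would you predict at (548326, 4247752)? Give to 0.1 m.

62.9 m

With h = a·x + b·y + c and 1 as origin, the differences give:
  (-75)·a + 115·b = -1.19
  (-420)·a + (-130)·b = -6.04
Eliminate b (×(-130) and ×115, subtract): 58050·a = 849.300 → a = ∂h/∂x = +0.01463
Back-substitute: b = ∂h/∂y = -0.0008062.
h(548326, 4247752) = 71.49 + (+0.01463)·(-570) + (-0.0008062)·(295) = 71.49 -8.339 -0.238 = 62.913 m.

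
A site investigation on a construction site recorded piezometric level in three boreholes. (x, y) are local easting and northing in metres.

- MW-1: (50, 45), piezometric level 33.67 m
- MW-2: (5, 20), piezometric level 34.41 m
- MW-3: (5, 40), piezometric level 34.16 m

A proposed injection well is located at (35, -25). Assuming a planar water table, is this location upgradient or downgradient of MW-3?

upgradient

Taking MW-1 as reference: MW-2−MW-1 = (-45, -25, +0.74); MW-3−MW-1 = (-45, -5, +0.49).
Solve a·Δx + b·Δy = Δh: det = (-45)·(-5) − (-45)·(-25) = -900.
∂h/∂x = [(+0.74)·(-5) − (+0.49)·(-25)] / -900 = -0.009500
∂h/∂y = [(-45)·(+0.49) − (-45)·(+0.74)] / -900 = -0.01250
Head at (35, -25) = 33.67 + (-0.009500)·(-15) + (-0.01250)·(-70) = 34.69 m.
That is higher than the 34.16 m at MW-3, so the point is upgradient.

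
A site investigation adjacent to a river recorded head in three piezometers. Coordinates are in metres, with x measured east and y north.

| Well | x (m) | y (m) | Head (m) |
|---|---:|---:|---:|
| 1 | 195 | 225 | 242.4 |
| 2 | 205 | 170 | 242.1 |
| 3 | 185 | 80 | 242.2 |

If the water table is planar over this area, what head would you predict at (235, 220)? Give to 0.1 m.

241.7 m

Taking 1 as reference: 2−1 = (10, -55, -0.3); 3−1 = (-10, -145, -0.2).
Solve a·Δx + b·Δy = Δh: det = 10·(-145) − (-10)·(-55) = -2000.
∂h/∂x = [(-0.3)·(-145) − (-0.2)·(-55)] / -2000 = -0.01625
∂h/∂y = [10·(-0.2) − (-10)·(-0.3)] / -2000 = +0.002500
h(235, 220) = 242.4 + (-0.01625)·(40) + (+0.002500)·(-5) = 242.4 -0.650 -0.013 = 241.738 m.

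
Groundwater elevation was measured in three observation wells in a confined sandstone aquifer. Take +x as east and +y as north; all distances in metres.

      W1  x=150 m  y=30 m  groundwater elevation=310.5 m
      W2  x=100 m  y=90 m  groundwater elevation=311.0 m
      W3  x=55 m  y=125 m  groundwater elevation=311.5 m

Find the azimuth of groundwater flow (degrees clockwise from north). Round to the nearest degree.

079°

Taking W1 as reference: W2−W1 = (-50, 60, +0.5); W3−W1 = (-95, 95, +1.0).
Determinant of the coordinate differences = (-50)·95 − (-95)·60 = 950.
∂h/∂x = [(+0.5)·95 − (+1.0)·60] / 950 = -0.01316
∂h/∂y = [(-50)·(+1.0) − (-95)·(+0.5)] / 950 = -0.002632
Flow direction (−∇h) has components (+0.01316 E, +0.002632 N).
Azimuth = atan2(E, N) = atan2(+0.01316, +0.002632) = 78.7° ≈ 079°.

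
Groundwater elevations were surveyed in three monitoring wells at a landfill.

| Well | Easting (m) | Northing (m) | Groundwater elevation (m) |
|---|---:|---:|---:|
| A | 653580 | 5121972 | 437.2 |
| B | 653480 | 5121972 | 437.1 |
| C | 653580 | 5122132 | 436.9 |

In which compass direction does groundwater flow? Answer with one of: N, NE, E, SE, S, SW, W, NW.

∂h/∂x = (437.1 − 437.2) / (653480 − 653580) = +0.0010000
∂h/∂y = (436.9 − 437.2) / (5122132 − 5121972) = -0.001875
Flow = −∇h = (-0.0010000 east, +0.001875 north), which points northwest.

NW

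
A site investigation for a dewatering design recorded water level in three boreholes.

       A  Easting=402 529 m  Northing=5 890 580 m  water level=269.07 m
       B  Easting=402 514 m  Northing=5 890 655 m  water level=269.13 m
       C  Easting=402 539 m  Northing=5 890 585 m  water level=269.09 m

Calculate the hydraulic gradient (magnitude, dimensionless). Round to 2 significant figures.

Differences from A: to B (Δx, Δy, Δh) = (-15, 75, +0.06); to C = (10, 5, +0.02).
Determinant of the coordinate differences = (-15)·5 − 10·75 = -825.
∂h/∂x = [(+0.06)·5 − (+0.02)·75] / -825 = +0.001455
∂h/∂y = [(-15)·(+0.02) − 10·(+0.06)] / -825 = +0.001091
|∇h| = √(0.001455² + 0.001091²) = 0.001819

0.0018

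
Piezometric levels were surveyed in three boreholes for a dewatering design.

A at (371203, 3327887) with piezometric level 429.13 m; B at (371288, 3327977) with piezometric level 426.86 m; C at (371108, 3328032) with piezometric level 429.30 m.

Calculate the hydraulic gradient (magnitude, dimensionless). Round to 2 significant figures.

Three-point gradient (reference A): Δ to B = (85, 90, -2.27), Δ to C = (-95, 145, +0.17).
∂h/∂x = -0.01650, ∂h/∂y = -0.009638 (det = 20875).
|∇h| = √(-0.01650² + -0.009638²) = 0.01911

0.019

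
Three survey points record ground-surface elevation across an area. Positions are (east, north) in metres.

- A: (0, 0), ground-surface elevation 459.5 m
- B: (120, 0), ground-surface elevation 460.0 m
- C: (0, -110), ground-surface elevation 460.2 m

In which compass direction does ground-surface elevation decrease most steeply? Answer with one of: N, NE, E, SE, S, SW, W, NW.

∂z/∂x = (460.0 − 459.5) / (120 − 0) = +0.004167
∂z/∂y = (460.2 − 459.5) / (-110 − 0) = -0.006364
Steepest decrease is along −∇f = (-0.004167 E, +0.006364 N) → northwest.

NW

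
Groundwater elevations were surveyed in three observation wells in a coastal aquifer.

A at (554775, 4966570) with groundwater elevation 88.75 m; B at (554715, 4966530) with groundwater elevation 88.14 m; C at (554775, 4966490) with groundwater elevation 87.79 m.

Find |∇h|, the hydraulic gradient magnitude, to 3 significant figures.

With h = a·x + b·y + c and A as origin, the differences give:
  (-60)·a + (-40)·b = -0.61
  0·a + (-80)·b = -0.96
Eliminate b (×(-80) and ×(-40), subtract): 4800·a = 10.400 → a = ∂h/∂x = +0.002167
Back-substitute: b = ∂h/∂y = +0.01200.
|∇h| = √(0.002167² + 0.01200²) = 0.01219

0.0122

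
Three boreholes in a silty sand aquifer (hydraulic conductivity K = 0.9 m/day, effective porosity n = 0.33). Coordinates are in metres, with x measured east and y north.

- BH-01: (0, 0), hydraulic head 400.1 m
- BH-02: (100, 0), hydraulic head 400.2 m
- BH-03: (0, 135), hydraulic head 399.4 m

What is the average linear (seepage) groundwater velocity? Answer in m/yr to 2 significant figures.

∂h/∂x = (400.2 − 400.1) / (100 − 0) = +0.0010000
∂h/∂y = (399.4 − 400.1) / (135 − 0) = -0.005185
|∇h| = √(0.0010000² + -0.005185²) = 0.005281
Seepage velocity v = K·i/n = 0.9 × 0.005281 / 0.33 = 0.0144 m/day = 5.26 m/yr.

5.3 m/yr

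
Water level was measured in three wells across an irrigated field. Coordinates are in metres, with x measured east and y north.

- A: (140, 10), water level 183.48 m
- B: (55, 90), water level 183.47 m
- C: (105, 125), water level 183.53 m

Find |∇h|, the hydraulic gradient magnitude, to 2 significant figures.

0.00099

Differences from A: to B (Δx, Δy, Δh) = (-85, 80, -0.01); to C = (-35, 115, +0.05).
Determinant of the coordinate differences = (-85)·115 − (-35)·80 = -6975.
∂h/∂x = [(-0.01)·115 − (+0.05)·80] / -6975 = +0.0007384
∂h/∂y = [(-85)·(+0.05) − (-35)·(-0.01)] / -6975 = +0.0006595
|∇h| = √(0.0007384² + 0.0006595²) = 0.00099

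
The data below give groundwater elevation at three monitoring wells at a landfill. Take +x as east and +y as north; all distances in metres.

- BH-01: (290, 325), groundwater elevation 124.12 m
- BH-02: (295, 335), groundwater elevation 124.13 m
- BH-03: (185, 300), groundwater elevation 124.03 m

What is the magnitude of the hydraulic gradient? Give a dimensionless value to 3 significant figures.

Taking BH-01 as reference: BH-02−BH-01 = (5, 10, +0.01); BH-03−BH-01 = (-105, -25, -0.09).
Solve a·Δx + b·Δy = Δh: det = 5·(-25) − (-105)·10 = 925.
∂h/∂x = [(+0.01)·(-25) − (-0.09)·10] / 925 = +0.0007027
∂h/∂y = [5·(-0.09) − (-105)·(+0.01)] / 925 = +0.0006486
|∇h| = √(0.0007027² + 0.0006486²) = 0.0009563

0.000956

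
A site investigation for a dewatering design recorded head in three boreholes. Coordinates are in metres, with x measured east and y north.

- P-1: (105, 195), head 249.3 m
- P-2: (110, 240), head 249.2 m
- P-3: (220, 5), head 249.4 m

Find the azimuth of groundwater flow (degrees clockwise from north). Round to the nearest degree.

Differences from P-1: to P-2 (Δx, Δy, Δh) = (5, 45, -0.1); to P-3 = (115, -190, +0.1).
Solve a·Δx + b·Δy = Δh: det = 5·(-190) − 115·45 = -6125.
∂h/∂x = [(-0.1)·(-190) − (+0.1)·45] / -6125 = -0.002367
∂h/∂y = [5·(+0.1) − 115·(-0.1)] / -6125 = -0.001959
Flow direction (−∇h) has components (+0.002367 E, +0.001959 N).
Azimuth = atan2(E, N) = atan2(+0.002367, +0.001959) = 50.4° ≈ 050°.

050°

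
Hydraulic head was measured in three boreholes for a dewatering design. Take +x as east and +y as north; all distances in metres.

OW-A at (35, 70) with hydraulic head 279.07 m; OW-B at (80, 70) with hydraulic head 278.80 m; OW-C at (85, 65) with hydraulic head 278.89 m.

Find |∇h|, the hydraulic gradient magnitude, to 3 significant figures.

Taking OW-A as reference: OW-B−OW-A = (45, 0, -0.27); OW-C−OW-A = (50, -5, -0.18).
Solve a·Δx + b·Δy = Δh: det = 45·(-5) − 50·0 = -225.
∂h/∂x = [(-0.27)·(-5) − (-0.18)·0] / -225 = -0.006000
∂h/∂y = [45·(-0.18) − 50·(-0.27)] / -225 = -0.02400
|∇h| = √(-0.006000² + -0.02400²) = 0.02474

0.0247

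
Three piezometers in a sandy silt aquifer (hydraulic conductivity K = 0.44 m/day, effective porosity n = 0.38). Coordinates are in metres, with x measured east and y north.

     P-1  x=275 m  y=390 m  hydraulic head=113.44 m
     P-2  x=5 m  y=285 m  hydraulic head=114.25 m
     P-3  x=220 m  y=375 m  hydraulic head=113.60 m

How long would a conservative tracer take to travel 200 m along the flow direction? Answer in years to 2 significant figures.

170 years

Differences from P-1: to P-2 (Δx, Δy, Δh) = (-270, -105, +0.81); to P-3 = (-55, -15, +0.16).
Determinant of the coordinate differences = (-270)·(-15) − (-55)·(-105) = -1725.
∂h/∂x = [(+0.81)·(-15) − (+0.16)·(-105)] / -1725 = -0.002696
∂h/∂y = [(-270)·(+0.16) − (-55)·(+0.81)] / -1725 = -0.0007826
|∇h| = √(-0.002696² + -0.0007826²) = 0.002807
Seepage velocity v = K·i/n = 0.44 × 0.002807 / 0.38 = 0.00325 m/day.
t = 200 / 0.00325 = 6.154e+04 days = 168 years.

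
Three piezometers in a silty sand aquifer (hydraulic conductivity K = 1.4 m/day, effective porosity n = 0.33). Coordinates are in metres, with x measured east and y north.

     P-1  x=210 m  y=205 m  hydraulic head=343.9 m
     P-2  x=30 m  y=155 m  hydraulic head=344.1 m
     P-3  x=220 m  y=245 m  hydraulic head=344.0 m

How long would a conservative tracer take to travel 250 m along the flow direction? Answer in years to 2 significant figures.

Differences from P-1: to P-2 (Δx, Δy, Δh) = (-180, -50, +0.2); to P-3 = (10, 40, +0.1).
Determinant of the coordinate differences = (-180)·40 − 10·(-50) = -6700.
∂h/∂x = [(+0.2)·40 − (+0.1)·(-50)] / -6700 = -0.001940
∂h/∂y = [(-180)·(+0.1) − 10·(+0.2)] / -6700 = +0.002985
|∇h| = √(-0.001940² + 0.002985²) = 0.00356
Seepage velocity v = K·i/n = 1.4 × 0.00356 / 0.33 = 0.0151 m/day.
t = 250 / 0.0151 = 1.656e+04 days = 45.3 years.

45 years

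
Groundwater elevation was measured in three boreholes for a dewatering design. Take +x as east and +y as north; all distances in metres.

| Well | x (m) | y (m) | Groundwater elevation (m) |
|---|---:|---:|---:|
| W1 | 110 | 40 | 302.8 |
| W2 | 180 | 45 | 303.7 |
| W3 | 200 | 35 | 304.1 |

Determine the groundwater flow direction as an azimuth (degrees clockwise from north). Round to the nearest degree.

With h = a·x + b·y + c and W1 as origin, the differences give:
  70·a + 5·b = +0.9
  90·a + (-5)·b = +1.3
Eliminate b (×(-5) and ×5, subtract): -800·a = -11.00 → a = ∂h/∂x = +0.01375
Back-substitute: b = ∂h/∂y = -0.01250.
Flow direction (−∇h) has components (-0.01375 E, +0.01250 N).
Azimuth = atan2(E, N) = atan2(-0.01375, +0.01250) = 312.3° ≈ 312°.

312°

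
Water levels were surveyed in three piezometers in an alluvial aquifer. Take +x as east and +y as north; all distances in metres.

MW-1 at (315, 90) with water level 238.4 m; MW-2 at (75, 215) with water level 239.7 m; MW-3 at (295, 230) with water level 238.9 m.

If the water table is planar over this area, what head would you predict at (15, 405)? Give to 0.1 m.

240.5 m

With h = a·x + b·y + c and MW-1 as origin, the differences give:
  (-240)·a + 125·b = +1.3
  (-20)·a + 140·b = +0.5
Eliminate b (×140 and ×125, subtract): -31100·a = 119.50 → a = ∂h/∂x = -0.003842
Back-substitute: b = ∂h/∂y = +0.003023.
h(15, 405) = 238.4 + (-0.003842)·(-300) + (+0.003023)·(315) = 238.4 +1.153 +0.952 = 240.505 m.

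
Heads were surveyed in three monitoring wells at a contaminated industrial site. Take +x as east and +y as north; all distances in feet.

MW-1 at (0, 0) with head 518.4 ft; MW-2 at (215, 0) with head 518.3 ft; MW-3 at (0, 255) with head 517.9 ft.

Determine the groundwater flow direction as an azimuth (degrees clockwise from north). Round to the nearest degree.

013°

∂h/∂x = (518.3 − 518.4) / (215 − 0) = -0.0004651
∂h/∂y = (517.9 − 518.4) / (255 − 0) = -0.001961
Flow direction (−∇h) has components (+0.0004651 E, +0.001961 N).
Azimuth = atan2(E, N) = atan2(+0.0004651, +0.001961) = 13.3° ≈ 013°.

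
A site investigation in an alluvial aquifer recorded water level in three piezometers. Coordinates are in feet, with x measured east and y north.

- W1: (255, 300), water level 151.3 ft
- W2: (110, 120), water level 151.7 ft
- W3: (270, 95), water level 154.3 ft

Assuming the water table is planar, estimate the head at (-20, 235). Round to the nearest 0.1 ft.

148.3 ft

Differences from W1: to W2 (Δx, Δy, Δh) = (-145, -180, +0.4); to W3 = (15, -205, +3.0).
Solve a·Δx + b·Δy = Δh: det = (-145)·(-205) − 15·(-180) = 32425.
∂h/∂x = [(+0.4)·(-205) − (+3.0)·(-180)] / 32425 = +0.01412
∂h/∂y = [(-145)·(+3.0) − 15·(+0.4)] / 32425 = -0.01360
h(-20, 235) = 151.3 + (+0.01412)·(-275) + (-0.01360)·(-65) = 151.3 -3.884 +0.884 = 148.300 ft.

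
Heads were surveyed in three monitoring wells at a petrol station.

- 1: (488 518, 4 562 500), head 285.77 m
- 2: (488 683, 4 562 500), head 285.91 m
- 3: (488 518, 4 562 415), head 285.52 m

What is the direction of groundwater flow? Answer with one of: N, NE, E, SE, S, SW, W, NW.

∂h/∂x = (285.91 − 285.77) / (488683 − 488518) = +0.0008485
∂h/∂y = (285.52 − 285.77) / (4562415 − 4562500) = +0.002941
Flow = −∇h = (-0.0008485 east, -0.002941 north), which points south.

S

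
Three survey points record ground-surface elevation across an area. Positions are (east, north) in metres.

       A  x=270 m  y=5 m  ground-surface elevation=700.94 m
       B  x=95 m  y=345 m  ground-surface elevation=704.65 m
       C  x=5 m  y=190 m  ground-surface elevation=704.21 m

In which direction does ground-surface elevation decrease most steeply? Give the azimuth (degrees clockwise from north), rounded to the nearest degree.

Three-point gradient (reference A): Δ to B = (-175, 340, +3.71), Δ to C = (-265, 185, +3.27).
∂z/∂x = -0.007370, ∂z/∂y = +0.007118 (det = 57725).
Steepest decrease is along −∇f: components (+0.007370 E, -0.007118 N).
Azimuth = atan2(+0.007370, -0.007118) = 134.0° ≈ 134°.

134°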